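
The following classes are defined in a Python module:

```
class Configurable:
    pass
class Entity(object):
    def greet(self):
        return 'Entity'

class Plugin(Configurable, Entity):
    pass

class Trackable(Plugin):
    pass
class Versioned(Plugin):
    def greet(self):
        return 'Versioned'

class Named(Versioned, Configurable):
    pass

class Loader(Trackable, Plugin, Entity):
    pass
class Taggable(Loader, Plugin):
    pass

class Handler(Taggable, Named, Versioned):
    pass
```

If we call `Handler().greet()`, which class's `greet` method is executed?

L[Handler] = Handler + merge(L[Taggable], L[Named], L[Versioned], [Taggable Named Versioned])
  take Taggable:  [Taggable Loader Trackable Plugin Configurable Entity object] + [Named Versioned Plugin Configurable Entity object] + [Versioned Plugin Configurable Entity object] + [Taggable Named Versioned]
  take Loader:  [Loader Trackable Plugin Configurable Entity object] + [Named Versioned Plugin Configurable Entity object] + [Versioned Plugin Configurable Entity object] + [Named Versioned]
  take Trackable:  [Trackable Plugin Configurable Entity object] + [Named Versioned Plugin Configurable Entity object] + [Versioned Plugin Configurable Entity object] + [Named Versioned]
  take Named:  [Plugin Configurable Entity object] + [Named Versioned Plugin Configurable Entity object] + [Versioned Plugin Configurable Entity object] + [Named Versioned]
  take Versioned:  [Plugin Configurable Entity object] + [Versioned Plugin Configurable Entity object] + [Versioned Plugin Configurable Entity object] + [Versioned]
  take Plugin:  [Plugin Configurable Entity object] + [Plugin Configurable Entity object] + [Plugin Configurable Entity object]
  take Configurable:  [Configurable Entity object] + [Configurable Entity object] + [Configurable Entity object]
  take Entity:  [Entity object] + [Entity object] + [Entity object]
  take object:  [object] + [object] + [object]
MRO: Handler Taggable Loader Trackable Named Versioned Plugin Configurable Entity object
greet is defined in: Entity, Versioned. First along the MRO is Versioned.

Versioned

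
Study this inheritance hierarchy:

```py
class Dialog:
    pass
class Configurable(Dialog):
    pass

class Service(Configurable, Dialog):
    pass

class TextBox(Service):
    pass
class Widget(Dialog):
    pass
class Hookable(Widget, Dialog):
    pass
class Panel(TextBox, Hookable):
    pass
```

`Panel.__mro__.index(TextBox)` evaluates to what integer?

L[Panel] = Panel + merge(L[TextBox], L[Hookable], [TextBox Hookable])
  take TextBox:  [TextBox Service Configurable Dialog object] + [Hookable Widget Dialog object] + [TextBox Hookable]
  take Service:  [Service Configurable Dialog object] + [Hookable Widget Dialog object] + [Hookable]
  take Configurable:  [Configurable Dialog object] + [Hookable Widget Dialog object] + [Hookable]
  take Hookable:  [Dialog object] + [Hookable Widget Dialog object] + [Hookable]
  take Widget:  [Dialog object] + [Widget Dialog object]
  take Dialog:  [Dialog object] + [Dialog object]
  take object:  [object] + [object]
MRO: Panel TextBox Service Configurable Hookable Widget Dialog object
TextBox sits at index 1.

1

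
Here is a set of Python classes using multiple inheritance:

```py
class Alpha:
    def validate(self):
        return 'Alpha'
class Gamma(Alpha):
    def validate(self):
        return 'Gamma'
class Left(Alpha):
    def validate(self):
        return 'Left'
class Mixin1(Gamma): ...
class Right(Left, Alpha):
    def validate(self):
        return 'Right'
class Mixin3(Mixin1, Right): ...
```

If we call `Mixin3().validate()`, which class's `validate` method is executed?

Gamma

L[Mixin3] = Mixin3 + merge(L[Mixin1], L[Right], [Mixin1 Right])
  take Mixin1:  [Mixin1 Gamma Alpha object] + [Right Left Alpha object] + [Mixin1 Right]
  take Gamma:  [Gamma Alpha object] + [Right Left Alpha object] + [Right]
  take Right:  [Alpha object] + [Right Left Alpha object] + [Right]
  take Left:  [Alpha object] + [Left Alpha object]
  take Alpha:  [Alpha object] + [Alpha object]
  take object:  [object] + [object]
MRO: Mixin3 Mixin1 Gamma Right Left Alpha object
validate is defined in: Alpha, Gamma, Left, Right. First along the MRO is Gamma.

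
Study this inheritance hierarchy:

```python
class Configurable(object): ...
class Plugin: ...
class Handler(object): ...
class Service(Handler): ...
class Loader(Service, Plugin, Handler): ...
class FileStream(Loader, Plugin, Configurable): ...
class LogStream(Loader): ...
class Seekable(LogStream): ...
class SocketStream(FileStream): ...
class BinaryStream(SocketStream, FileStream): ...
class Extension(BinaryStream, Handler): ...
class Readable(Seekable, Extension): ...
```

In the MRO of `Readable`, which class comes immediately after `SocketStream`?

FileStream

L[Readable] = Readable + merge(L[Seekable], L[Extension], [Seekable Extension])
  take Seekable:  [Seekable LogStream Loader Service Plugin Handler object] + [Extension BinaryStream SocketStream FileStream Loader Service Plugin Handler Configurable object] + [Seekable Extension]
  take LogStream:  [LogStream Loader Service Plugin Handler object] + [Extension BinaryStream SocketStream FileStream Loader Service Plugin Handler Configurable object] + [Extension]
  take Extension:  [Loader Service Plugin Handler object] + [Extension BinaryStream SocketStream FileStream Loader Service Plugin Handler Configurable object] + [Extension]
  take BinaryStream:  [Loader Service Plugin Handler object] + [BinaryStream SocketStream FileStream Loader Service Plugin Handler Configurable object]
  take SocketStream:  [Loader Service Plugin Handler object] + [SocketStream FileStream Loader Service Plugin Handler Configurable object]
  take FileStream:  [Loader Service Plugin Handler object] + [FileStream Loader Service Plugin Handler Configurable object]
  take Loader:  [Loader Service Plugin Handler object] + [Loader Service Plugin Handler Configurable object]
  take Service:  [Service Plugin Handler object] + [Service Plugin Handler Configurable object]
  take Plugin:  [Plugin Handler object] + [Plugin Handler Configurable object]
  take Handler:  [Handler object] + [Handler Configurable object]
  take Configurable:  [object] + [Configurable object]
  take object:  [object] + [object]
MRO: Readable Seekable LogStream Extension BinaryStream SocketStream FileStream Loader Service Plugin Handler Configurable object
SocketStream is at position 5; next is FileStream.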